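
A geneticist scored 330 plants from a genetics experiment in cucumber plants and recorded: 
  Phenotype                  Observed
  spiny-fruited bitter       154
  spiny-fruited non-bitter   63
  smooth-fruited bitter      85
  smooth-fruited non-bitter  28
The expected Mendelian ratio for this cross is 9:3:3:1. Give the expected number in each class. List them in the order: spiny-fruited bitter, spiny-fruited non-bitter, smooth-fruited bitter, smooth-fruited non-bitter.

185.625, 61.875, 61.875, 20.625

Total ratio parts = 16. Expected numbers out of 330:
  spiny-fruited bitter: 330 × 9/16 = 185.625
  spiny-fruited non-bitter: 330 × 3/16 = 61.875
  smooth-fruited bitter: 330 × 3/16 = 61.875
  smooth-fruited non-bitter: 330 × 1/16 = 20.625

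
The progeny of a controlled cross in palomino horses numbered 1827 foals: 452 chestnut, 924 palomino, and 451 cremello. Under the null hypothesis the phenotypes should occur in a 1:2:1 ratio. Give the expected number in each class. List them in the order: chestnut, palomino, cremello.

456.75, 913.5, 456.75

Total ratio parts = 4. Expected numbers out of 1827:
  chestnut: 1827 × 1/4 = 456.75
  palomino: 1827 × 2/4 = 913.5
  cremello: 1827 × 1/4 = 456.75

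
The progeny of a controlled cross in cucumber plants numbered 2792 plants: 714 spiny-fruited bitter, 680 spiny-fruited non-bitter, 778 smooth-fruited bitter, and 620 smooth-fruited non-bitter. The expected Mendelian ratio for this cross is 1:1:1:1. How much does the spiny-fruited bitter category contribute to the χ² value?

0.367

Total ratio parts = 4. Expected numbers out of 2792:
  spiny-fruited bitter: 2792 × 1/4 = 698
  spiny-fruited non-bitter: 2792 × 1/4 = 698
  smooth-fruited bitter: 2792 × 1/4 = 698
  smooth-fruited non-bitter: 2792 × 1/4 = 698
Contribution of spiny-fruited bitter: (714 − 698)² / 698 = 0.3668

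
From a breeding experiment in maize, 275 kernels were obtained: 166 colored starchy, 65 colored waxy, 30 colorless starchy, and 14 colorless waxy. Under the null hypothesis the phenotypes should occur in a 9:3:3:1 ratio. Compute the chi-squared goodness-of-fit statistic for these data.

13.937

Expected counts for N = 275 under a 9:3:3:1 ratio (total parts = 16):
  colored starchy: 275 × 9/16 = 154.6875
  colored waxy: 275 × 3/16 = 51.5625
  colorless starchy: 275 × 3/16 = 51.5625
  colorless waxy: 275 × 1/16 = 17.1875
χ² = Σ (O − E)² / E
  colored starchy: (166 − 154.6875)² / 154.6875 = 0.8273
  colored waxy: (65 − 51.5625)² / 51.5625 = 3.5019
  colorless starchy: (30 − 51.5625)² / 51.5625 = 9.0170
  colorless waxy: (14 − 17.1875)² / 17.1875 = 0.5911
χ² = 0.8273 + 3.5019 + 9.0170 + 0.5911 = 13.9373 ≈ 13.937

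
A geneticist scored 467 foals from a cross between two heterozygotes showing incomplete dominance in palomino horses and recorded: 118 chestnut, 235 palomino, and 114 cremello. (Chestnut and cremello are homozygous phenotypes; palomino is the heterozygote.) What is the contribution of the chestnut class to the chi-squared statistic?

0.013

With incomplete dominance, a heterozygote × heterozygote cross gives a 1:2:1 phenotypic ratio.
Expected counts for N = 467 under a 1:2:1 ratio (total parts = 4):
  chestnut: 467 × 1/4 = 116.75
  palomino: 467 × 2/4 = 233.5
  cremello: 467 × 1/4 = 116.75
Contribution of chestnut: (118 − 116.75)² / 116.75 = 0.0134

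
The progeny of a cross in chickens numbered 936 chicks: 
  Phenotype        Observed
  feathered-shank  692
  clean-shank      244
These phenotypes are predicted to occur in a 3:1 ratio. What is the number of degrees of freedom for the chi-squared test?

1

A goodness-of-fit test with 2 phenotype classes has df = 2 − 1 = 1.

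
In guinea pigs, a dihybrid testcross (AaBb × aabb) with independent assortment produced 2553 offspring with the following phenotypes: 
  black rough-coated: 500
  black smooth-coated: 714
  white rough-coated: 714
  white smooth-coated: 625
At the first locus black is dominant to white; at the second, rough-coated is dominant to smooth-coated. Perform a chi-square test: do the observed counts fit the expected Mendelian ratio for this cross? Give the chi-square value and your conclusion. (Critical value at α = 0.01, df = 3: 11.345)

A dihybrid testcross with independent assortment gives a 1:1:1:1 ratio.
Expected counts for N = 2553 under a 1:1:1:1 ratio (total parts = 4):
  black rough-coated: 2553 × 1/4 = 638.25
  black smooth-coated: 2553 × 1/4 = 638.25
  white rough-coated: 2553 × 1/4 = 638.25
  white smooth-coated: 2553 × 1/4 = 638.25
χ² = Σ (O − E)² / E
  black rough-coated: (500 − 638.25)² / 638.25 = 29.9460
  black smooth-coated: (714 − 638.25)² / 638.25 = 8.9903
  white rough-coated: (714 − 638.25)² / 638.25 = 8.9903
  white smooth-coated: (625 − 638.25)² / 638.25 = 0.2751
χ² = 29.9460 + 8.9903 + 8.9903 + 0.2751 = 48.2017 ≈ 48.202
Degrees of freedom = 4 − 1 = 3; critical value at α = 0.01 is 11.345.
Since 48.202 > 11.345, we reject the null hypothesis — the data do not fit the 1:1:1:1 ratio.

48.202; not consistent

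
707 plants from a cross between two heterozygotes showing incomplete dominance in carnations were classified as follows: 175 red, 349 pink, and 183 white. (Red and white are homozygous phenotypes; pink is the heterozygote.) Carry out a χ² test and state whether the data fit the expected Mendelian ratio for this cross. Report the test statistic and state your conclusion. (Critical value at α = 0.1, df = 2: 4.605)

With incomplete dominance, a heterozygote × heterozygote cross gives a 1:2:1 phenotypic ratio.
Expected counts for N = 707 under a 1:2:1 ratio (total parts = 4):
  red: 707 × 1/4 = 176.75
  pink: 707 × 2/4 = 353.5
  white: 707 × 1/4 = 176.75
χ² = Σ (O − E)² / E
  red: (175 − 176.75)² / 176.75 = 0.0173
  pink: (349 − 353.5)² / 353.5 = 0.0573
  white: (183 − 176.75)² / 176.75 = 0.2210
χ² = 0.0173 + 0.0573 + 0.2210 = 0.2956 ≈ 0.296
Degrees of freedom = 3 − 1 = 2; critical value at α = 0.1 is 4.605.
Since 0.296 < 4.605, we fail to reject the null hypothesis — the data are consistent with the 1:2:1 ratio.

0.296; consistent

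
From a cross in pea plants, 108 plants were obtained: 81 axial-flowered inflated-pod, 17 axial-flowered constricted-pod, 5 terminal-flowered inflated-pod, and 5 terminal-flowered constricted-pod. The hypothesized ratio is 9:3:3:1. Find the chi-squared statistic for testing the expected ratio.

19.210

The 9:3:3:1 ratio has 16 parts, so with N = 108 the expected counts are:
  axial-flowered inflated-pod: 108 × 9/16 = 60.75
  axial-flowered constricted-pod: 108 × 3/16 = 20.25
  terminal-flowered inflated-pod: 108 × 3/16 = 20.25
  terminal-flowered constricted-pod: 108 × 1/16 = 6.75
χ² = Σ (O − E)² / E
  axial-flowered inflated-pod: (81 − 60.75)² / 60.75 = 6.7500
  axial-flowered constricted-pod: (17 − 20.25)² / 20.25 = 0.5216
  terminal-flowered inflated-pod: (5 − 20.25)² / 20.25 = 11.4846
  terminal-flowered constricted-pod: (5 − 6.75)² / 6.75 = 0.4537
χ² = 6.7500 + 0.5216 + 11.4846 + 0.4537 = 19.2099 ≈ 19.210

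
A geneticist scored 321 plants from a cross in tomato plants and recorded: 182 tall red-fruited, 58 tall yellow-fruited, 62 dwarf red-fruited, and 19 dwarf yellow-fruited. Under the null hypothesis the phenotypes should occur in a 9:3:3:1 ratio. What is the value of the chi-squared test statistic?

Expected counts for N = 321 under a 9:3:3:1 ratio (total parts = 16):
  tall red-fruited: 321 × 9/16 = 180.5625
  tall yellow-fruited: 321 × 3/16 = 60.1875
  dwarf red-fruited: 321 × 3/16 = 60.1875
  dwarf yellow-fruited: 321 × 1/16 = 20.0625
χ² = Σ (O − E)² / E
  tall red-fruited: (182 − 180.5625)² / 180.5625 = 0.0114
  tall yellow-fruited: (58 − 60.1875)² / 60.1875 = 0.0795
  dwarf red-fruited: (62 − 60.1875)² / 60.1875 = 0.0546
  dwarf yellow-fruited: (19 − 20.0625)² / 20.0625 = 0.0563
χ² = 0.0114 + 0.0795 + 0.0546 + 0.0563 = 0.2018 ≈ 0.202

0.202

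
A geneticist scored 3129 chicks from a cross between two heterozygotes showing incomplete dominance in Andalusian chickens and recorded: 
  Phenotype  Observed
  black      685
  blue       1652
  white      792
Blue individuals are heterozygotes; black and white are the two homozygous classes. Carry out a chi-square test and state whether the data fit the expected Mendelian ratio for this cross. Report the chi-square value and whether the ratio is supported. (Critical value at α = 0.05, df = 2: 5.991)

17.105; not consistent

With incomplete dominance, a heterozygote × heterozygote cross gives a 1:2:1 phenotypic ratio.
Expected counts for N = 3129 under a 1:2:1 ratio (total parts = 4):
  black: 3129 × 1/4 = 782.25
  blue: 3129 × 2/4 = 1564.5
  white: 3129 × 1/4 = 782.25
χ² = Σ (O − E)² / E
  black: (685 − 782.25)² / 782.25 = 12.0902
  blue: (1652 − 1564.5)² / 1564.5 = 4.8937
  white: (792 − 782.25)² / 782.25 = 0.1215
χ² = 12.0902 + 4.8937 + 0.1215 = 17.1054 ≈ 17.105
Degrees of freedom = 3 − 1 = 2; critical value at α = 0.05 is 5.991.
Since 17.105 > 5.991, we reject the null hypothesis — the data do not fit the 1:2:1 ratio.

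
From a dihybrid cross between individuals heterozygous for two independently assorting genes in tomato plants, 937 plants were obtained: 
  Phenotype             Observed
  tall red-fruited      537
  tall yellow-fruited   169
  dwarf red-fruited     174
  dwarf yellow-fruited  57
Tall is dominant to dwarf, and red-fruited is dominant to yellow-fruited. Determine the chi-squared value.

A dihybrid F₂ with independent assortment and complete dominance at both loci gives a 9:3:3:1 phenotypic ratio.
Expected counts for N = 937 under a 9:3:3:1 ratio (total parts = 16):
  tall red-fruited: 937 × 9/16 = 527.0625
  tall yellow-fruited: 937 × 3/16 = 175.6875
  dwarf red-fruited: 937 × 3/16 = 175.6875
  dwarf yellow-fruited: 937 × 1/16 = 58.5625
χ² = Σ (O − E)² / E
  tall red-fruited: (537 − 527.0625)² / 527.0625 = 0.1874
  tall yellow-fruited: (169 − 175.6875)² / 175.6875 = 0.2546
  dwarf red-fruited: (174 − 175.6875)² / 175.6875 = 0.0162
  dwarf yellow-fruited: (57 − 58.5625)² / 58.5625 = 0.0417
χ² = 0.1874 + 0.2546 + 0.0162 + 0.0417 = 0.4999 ≈ 0.500

0.500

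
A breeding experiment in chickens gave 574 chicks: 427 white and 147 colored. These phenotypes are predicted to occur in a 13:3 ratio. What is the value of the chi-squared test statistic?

Under the 13:3 hypothesis (Σ ratio = 16, N = 574):
  white: 574 × 13/16 = 466.375
  colored: 574 × 3/16 = 107.625
χ² = Σ (O − E)² / E
  white: (427 − 466.375)² / 466.375 = 3.3243
  colored: (147 − 107.625)² / 107.625 = 14.4055
χ² = 3.3243 + 14.4055 = 17.7298 ≈ 17.730

17.730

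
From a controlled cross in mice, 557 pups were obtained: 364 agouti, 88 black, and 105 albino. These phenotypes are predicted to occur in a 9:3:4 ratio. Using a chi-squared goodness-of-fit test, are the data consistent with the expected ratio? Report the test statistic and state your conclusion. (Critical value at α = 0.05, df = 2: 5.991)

Total ratio parts = 16. Expected numbers out of 557:
  agouti: 557 × 9/16 = 313.3125
  black: 557 × 3/16 = 104.4375
  albino: 557 × 4/16 = 139.25
χ² = Σ (O − E)² / E
  agouti: (364 − 313.3125)² / 313.3125 = 8.2002
  black: (88 − 104.4375)² / 104.4375 = 2.5871
  albino: (105 − 139.25)² / 139.25 = 8.4241
χ² = 8.2002 + 2.5871 + 8.4241 = 19.2114 ≈ 19.211
Degrees of freedom = 3 − 1 = 2; critical value at α = 0.05 is 5.991.
Since 19.211 > 5.991, we reject the null hypothesis — the data do not fit the 9:3:4 ratio.

19.211; not consistent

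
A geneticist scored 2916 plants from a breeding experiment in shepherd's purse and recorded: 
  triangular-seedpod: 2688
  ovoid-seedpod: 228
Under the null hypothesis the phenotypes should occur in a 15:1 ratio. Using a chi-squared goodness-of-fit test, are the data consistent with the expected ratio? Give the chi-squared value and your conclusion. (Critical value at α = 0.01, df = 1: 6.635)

12.250; not consistent

Total ratio parts = 16. Expected numbers out of 2916:
  triangular-seedpod: 2916 × 15/16 = 2733.75
  ovoid-seedpod: 2916 × 1/16 = 182.25
χ² = Σ (O − E)² / E
  triangular-seedpod: (2688 − 2733.75)² / 2733.75 = 0.7656
  ovoid-seedpod: (228 − 182.25)² / 182.25 = 11.4846
χ² = 0.7656 + 11.4846 = 12.2502 ≈ 12.250
Degrees of freedom = 2 − 1 = 1; critical value at α = 0.01 is 6.635.
Since 12.250 > 6.635, we reject the null hypothesis — the data do not fit the 15:1 ratio.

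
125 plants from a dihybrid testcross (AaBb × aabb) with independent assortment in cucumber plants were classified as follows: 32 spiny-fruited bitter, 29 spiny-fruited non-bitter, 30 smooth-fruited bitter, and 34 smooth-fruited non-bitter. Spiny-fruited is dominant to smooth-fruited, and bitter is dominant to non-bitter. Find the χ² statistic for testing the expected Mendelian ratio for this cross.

0.472

A dihybrid testcross with independent assortment gives a 1:1:1:1 ratio.
The 1:1:1:1 ratio has 4 parts, so with N = 125 the expected counts are:
  spiny-fruited bitter: 125 × 1/4 = 31.25
  spiny-fruited non-bitter: 125 × 1/4 = 31.25
  smooth-fruited bitter: 125 × 1/4 = 31.25
  smooth-fruited non-bitter: 125 × 1/4 = 31.25
χ² = Σ (O − E)² / E
  spiny-fruited bitter: (32 − 31.25)² / 31.25 = 0.0180
  spiny-fruited non-bitter: (29 − 31.25)² / 31.25 = 0.1620
  smooth-fruited bitter: (30 − 31.25)² / 31.25 = 0.0500
  smooth-fruited non-bitter: (34 − 31.25)² / 31.25 = 0.2420
χ² = 0.0180 + 0.1620 + 0.0500 + 0.2420 = 0.472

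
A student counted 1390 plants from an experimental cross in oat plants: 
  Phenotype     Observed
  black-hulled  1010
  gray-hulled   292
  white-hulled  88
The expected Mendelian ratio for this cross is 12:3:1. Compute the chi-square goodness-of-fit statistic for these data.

The 12:3:1 ratio has 16 parts, so with N = 1390 the expected counts are:
  black-hulled: 1390 × 12/16 = 1042.5
  gray-hulled: 1390 × 3/16 = 260.625
  white-hulled: 1390 × 1/16 = 86.875
χ² = Σ (O − E)² / E
  black-hulled: (1010 − 1042.5)² / 1042.5 = 1.0132
  gray-hulled: (292 − 260.625)² / 260.625 = 3.7770
  white-hulled: (88 − 86.875)² / 86.875 = 0.0146
χ² = 1.0132 + 3.7770 + 0.0146 = 4.8048 ≈ 4.805

4.805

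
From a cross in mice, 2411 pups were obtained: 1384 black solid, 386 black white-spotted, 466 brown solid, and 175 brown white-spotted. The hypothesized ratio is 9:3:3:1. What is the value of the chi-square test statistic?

Under the 9:3:3:1 hypothesis (Σ ratio = 16, N = 2411):
  black solid: 2411 × 9/16 = 1356.1875
  black white-spotted: 2411 × 3/16 = 452.0625
  brown solid: 2411 × 3/16 = 452.0625
  brown white-spotted: 2411 × 1/16 = 150.6875
χ² = Σ (O − E)² / E
  black solid: (1384 − 1356.1875)² / 1356.1875 = 0.5704
  black white-spotted: (386 − 452.0625)² / 452.0625 = 9.6541
  brown solid: (466 − 452.0625)² / 452.0625 = 0.4297
  brown white-spotted: (175 − 150.6875)² / 150.6875 = 3.9227
χ² = 0.5704 + 9.6541 + 0.4297 + 3.9227 = 14.5769 ≈ 14.577

14.577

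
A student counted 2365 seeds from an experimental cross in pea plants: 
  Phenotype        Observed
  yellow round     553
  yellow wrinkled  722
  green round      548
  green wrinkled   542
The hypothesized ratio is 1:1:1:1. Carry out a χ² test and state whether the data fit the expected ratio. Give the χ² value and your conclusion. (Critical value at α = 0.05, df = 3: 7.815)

38.655; not consistent

The 1:1:1:1 ratio has 4 parts, so with N = 2365 the expected counts are:
  yellow round: 2365 × 1/4 = 591.25
  yellow wrinkled: 2365 × 1/4 = 591.25
  green round: 2365 × 1/4 = 591.25
  green wrinkled: 2365 × 1/4 = 591.25
χ² = Σ (O − E)² / E
  yellow round: (553 − 591.25)² / 591.25 = 2.4745
  yellow wrinkled: (722 − 591.25)² / 591.25 = 28.9143
  green round: (548 − 591.25)² / 591.25 = 3.1637
  green wrinkled: (542 − 591.25)² / 591.25 = 4.1024
χ² = 2.4745 + 28.9143 + 3.1637 + 4.1024 = 38.6549 ≈ 38.655
Degrees of freedom = 4 − 1 = 3; critical value at α = 0.05 is 7.815.
Since 38.655 > 7.815, we reject the null hypothesis — the data do not fit the 1:1:1:1 ratio.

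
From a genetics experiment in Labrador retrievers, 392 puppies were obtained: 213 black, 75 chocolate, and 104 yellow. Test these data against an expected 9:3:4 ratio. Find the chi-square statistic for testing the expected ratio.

0.653

Total ratio parts = 16. Expected numbers out of 392:
  black: 392 × 9/16 = 220.5
  chocolate: 392 × 3/16 = 73.5
  yellow: 392 × 4/16 = 98
χ² = Σ (O − E)² / E
  black: (213 − 220.5)² / 220.5 = 0.2551
  chocolate: (75 − 73.5)² / 73.5 = 0.0306
  yellow: (104 − 98)² / 98 = 0.3673
χ² = 0.2551 + 0.0306 + 0.3673 = 0.653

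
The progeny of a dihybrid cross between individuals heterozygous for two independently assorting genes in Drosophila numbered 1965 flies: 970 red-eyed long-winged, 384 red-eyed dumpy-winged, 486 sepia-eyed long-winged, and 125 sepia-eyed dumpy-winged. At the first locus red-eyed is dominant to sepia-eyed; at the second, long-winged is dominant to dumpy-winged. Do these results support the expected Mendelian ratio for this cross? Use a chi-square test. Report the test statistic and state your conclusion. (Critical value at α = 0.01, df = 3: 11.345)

A dihybrid F₂ with independent assortment and complete dominance at both loci gives a 9:3:3:1 phenotypic ratio.
Under the 9:3:3:1 hypothesis (Σ ratio = 16, N = 1965):
  red-eyed long-winged: 1965 × 9/16 = 1105.3125
  red-eyed dumpy-winged: 1965 × 3/16 = 368.4375
  sepia-eyed long-winged: 1965 × 3/16 = 368.4375
  sepia-eyed dumpy-winged: 1965 × 1/16 = 122.8125
χ² = Σ (O − E)² / E
  red-eyed long-winged: (970 − 1105.3125)² / 1105.3125 = 16.5650
  red-eyed dumpy-winged: (384 − 368.4375)² / 368.4375 = 0.6573
  sepia-eyed long-winged: (486 − 368.4375)² / 368.4375 = 37.5123
  sepia-eyed dumpy-winged: (125 − 122.8125)² / 122.8125 = 0.0390
χ² = 16.5650 + 0.6573 + 37.5123 + 0.0390 = 54.7736 ≈ 54.774
Degrees of freedom = 4 − 1 = 3; critical value at α = 0.01 is 11.345.
Since 54.774 > 11.345, we reject the null hypothesis — the data do not fit the 9:3:3:1 ratio.

54.774; not consistent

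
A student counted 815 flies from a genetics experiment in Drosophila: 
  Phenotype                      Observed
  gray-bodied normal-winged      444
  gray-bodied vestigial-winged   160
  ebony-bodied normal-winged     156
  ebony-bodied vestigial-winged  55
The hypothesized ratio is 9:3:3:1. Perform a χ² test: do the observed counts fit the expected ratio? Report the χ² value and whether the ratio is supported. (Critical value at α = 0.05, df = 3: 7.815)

1.183; consistent

Total ratio parts = 16. Expected numbers out of 815:
  gray-bodied normal-winged: 815 × 9/16 = 458.4375
  gray-bodied vestigial-winged: 815 × 3/16 = 152.8125
  ebony-bodied normal-winged: 815 × 3/16 = 152.8125
  ebony-bodied vestigial-winged: 815 × 1/16 = 50.9375
χ² = Σ (O − E)² / E
  gray-bodied normal-winged: (444 − 458.4375)² / 458.4375 = 0.4547
  gray-bodied vestigial-winged: (160 − 152.8125)² / 152.8125 = 0.3381
  ebony-bodied normal-winged: (156 − 152.8125)² / 152.8125 = 0.0665
  ebony-bodied vestigial-winged: (55 − 50.9375)² / 50.9375 = 0.3240
χ² = 0.4547 + 0.3381 + 0.0665 + 0.3240 = 1.1833 ≈ 1.183
Degrees of freedom = 4 − 1 = 3; critical value at α = 0.05 is 7.815.
Since 1.183 < 7.815, we fail to reject the null hypothesis — the data are consistent with the 9:3:3:1 ratio.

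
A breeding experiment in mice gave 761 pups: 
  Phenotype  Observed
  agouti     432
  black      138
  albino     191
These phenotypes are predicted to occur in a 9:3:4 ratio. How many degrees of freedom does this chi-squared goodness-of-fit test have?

A goodness-of-fit test with 3 phenotype classes has df = 3 − 1 = 2.

2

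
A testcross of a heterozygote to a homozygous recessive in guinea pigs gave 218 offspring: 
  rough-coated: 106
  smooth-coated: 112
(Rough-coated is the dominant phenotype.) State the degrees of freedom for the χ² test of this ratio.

A testcross of a heterozygote (Aa × aa) gives a 1:1 phenotypic ratio.
A goodness-of-fit test with 2 phenotype classes has df = 2 − 1 = 1.

1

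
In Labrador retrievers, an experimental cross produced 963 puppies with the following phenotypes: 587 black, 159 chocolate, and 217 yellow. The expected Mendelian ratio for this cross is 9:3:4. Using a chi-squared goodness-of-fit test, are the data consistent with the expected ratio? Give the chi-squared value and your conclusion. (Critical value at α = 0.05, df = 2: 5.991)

Under the 9:3:4 hypothesis (Σ ratio = 16, N = 963):
  black: 963 × 9/16 = 541.6875
  chocolate: 963 × 3/16 = 180.5625
  yellow: 963 × 4/16 = 240.75
χ² = Σ (O − E)² / E
  black: (587 − 541.6875)² / 541.6875 = 3.7904
  chocolate: (159 − 180.5625)² / 180.5625 = 2.5750
  yellow: (217 − 240.75)² / 240.75 = 2.3429
χ² = 3.7904 + 2.5750 + 2.3429 = 8.7083 ≈ 8.708
Degrees of freedom = 3 − 1 = 2; critical value at α = 0.05 is 5.991.
Since 8.708 > 5.991, we reject the null hypothesis — the data do not fit the 9:3:4 ratio.

8.708; not consistent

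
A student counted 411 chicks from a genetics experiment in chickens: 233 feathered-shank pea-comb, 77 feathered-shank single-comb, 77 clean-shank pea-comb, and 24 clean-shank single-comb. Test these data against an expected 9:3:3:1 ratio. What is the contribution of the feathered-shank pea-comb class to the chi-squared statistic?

0.014

Expected counts for N = 411 under a 9:3:3:1 ratio (total parts = 16):
  feathered-shank pea-comb: 411 × 9/16 = 231.1875
  feathered-shank single-comb: 411 × 3/16 = 77.0625
  clean-shank pea-comb: 411 × 3/16 = 77.0625
  clean-shank single-comb: 411 × 1/16 = 25.6875
Contribution of feathered-shank pea-comb: (233 − 231.1875)² / 231.1875 = 0.0142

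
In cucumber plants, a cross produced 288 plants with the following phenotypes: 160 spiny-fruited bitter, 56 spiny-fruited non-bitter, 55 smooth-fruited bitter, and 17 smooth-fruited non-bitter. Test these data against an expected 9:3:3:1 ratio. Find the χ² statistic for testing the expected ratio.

The 9:3:3:1 ratio has 16 parts, so with N = 288 the expected counts are:
  spiny-fruited bitter: 288 × 9/16 = 162
  spiny-fruited non-bitter: 288 × 3/16 = 54
  smooth-fruited bitter: 288 × 3/16 = 54
  smooth-fruited non-bitter: 288 × 1/16 = 18
χ² = Σ (O − E)² / E
  spiny-fruited bitter: (160 − 162)² / 162 = 0.0247
  spiny-fruited non-bitter: (56 − 54)² / 54 = 0.0741
  smooth-fruited bitter: (55 − 54)² / 54 = 0.0185
  smooth-fruited non-bitter: (17 − 18)² / 18 = 0.0556
χ² = 0.0247 + 0.0741 + 0.0185 + 0.0556 = 0.1729 ≈ 0.173

0.173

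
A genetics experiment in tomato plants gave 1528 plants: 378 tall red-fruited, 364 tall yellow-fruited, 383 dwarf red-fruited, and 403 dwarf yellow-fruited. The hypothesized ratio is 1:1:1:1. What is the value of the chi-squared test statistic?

Under the 1:1:1:1 hypothesis (Σ ratio = 4, N = 1528):
  tall red-fruited: 1528 × 1/4 = 382
  tall yellow-fruited: 1528 × 1/4 = 382
  dwarf red-fruited: 1528 × 1/4 = 382
  dwarf yellow-fruited: 1528 × 1/4 = 382
χ² = Σ (O − E)² / E
  tall red-fruited: (378 − 382)² / 382 = 0.0419
  tall yellow-fruited: (364 − 382)² / 382 = 0.8482
  dwarf red-fruited: (383 − 382)² / 382 = 0.0026
  dwarf yellow-fruited: (403 − 382)² / 382 = 1.1545
χ² = 0.0419 + 0.8482 + 0.0026 + 1.1545 = 2.0472 ≈ 2.047

2.047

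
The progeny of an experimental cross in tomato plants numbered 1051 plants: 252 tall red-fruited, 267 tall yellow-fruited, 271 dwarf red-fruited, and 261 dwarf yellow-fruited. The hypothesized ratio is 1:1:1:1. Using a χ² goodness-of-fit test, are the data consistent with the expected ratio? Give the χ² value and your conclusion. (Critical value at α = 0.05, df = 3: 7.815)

0.779; consistent

The 1:1:1:1 ratio has 4 parts, so with N = 1051 the expected counts are:
  tall red-fruited: 1051 × 1/4 = 262.75
  tall yellow-fruited: 1051 × 1/4 = 262.75
  dwarf red-fruited: 1051 × 1/4 = 262.75
  dwarf yellow-fruited: 1051 × 1/4 = 262.75
χ² = Σ (O − E)² / E
  tall red-fruited: (252 − 262.75)² / 262.75 = 0.4398
  tall yellow-fruited: (267 − 262.75)² / 262.75 = 0.0687
  dwarf red-fruited: (271 − 262.75)² / 262.75 = 0.2590
  dwarf yellow-fruited: (261 − 262.75)² / 262.75 = 0.0117
χ² = 0.4398 + 0.0687 + 0.2590 + 0.0117 = 0.7792 ≈ 0.779
Degrees of freedom = 4 − 1 = 3; critical value at α = 0.05 is 7.815.
Since 0.779 < 7.815, we fail to reject the null hypothesis — the data are consistent with the 1:1:1:1 ratio.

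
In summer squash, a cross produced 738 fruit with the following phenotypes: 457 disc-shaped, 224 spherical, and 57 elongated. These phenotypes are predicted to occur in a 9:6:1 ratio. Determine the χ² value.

The 9:6:1 ratio has 16 parts, so with N = 738 the expected counts are:
  disc-shaped: 738 × 9/16 = 415.125
  spherical: 738 × 6/16 = 276.75
  elongated: 738 × 1/16 = 46.125
χ² = Σ (O − E)² / E
  disc-shaped: (457 − 415.125)² / 415.125 = 4.2241
  spherical: (224 − 276.75)² / 276.75 = 10.0544
  elongated: (57 − 46.125)² / 46.125 = 2.5640
χ² = 4.2241 + 10.0544 + 2.5640 = 16.8425 ≈ 16.843

16.843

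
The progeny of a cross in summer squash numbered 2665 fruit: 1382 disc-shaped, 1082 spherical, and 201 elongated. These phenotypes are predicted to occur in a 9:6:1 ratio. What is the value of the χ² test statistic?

23.093

The 9:6:1 ratio has 16 parts, so with N = 2665 the expected counts are:
  disc-shaped: 2665 × 9/16 = 1499.0625
  spherical: 2665 × 6/16 = 999.375
  elongated: 2665 × 1/16 = 166.5625
χ² = Σ (O − E)² / E
  disc-shaped: (1382 − 1499.0625)² / 1499.0625 = 9.1415
  spherical: (1082 − 999.375)² / 999.375 = 6.8312
  elongated: (201 − 166.5625)² / 166.5625 = 7.1201
χ² = 9.1415 + 6.8312 + 7.1201 = 23.0928 ≈ 23.093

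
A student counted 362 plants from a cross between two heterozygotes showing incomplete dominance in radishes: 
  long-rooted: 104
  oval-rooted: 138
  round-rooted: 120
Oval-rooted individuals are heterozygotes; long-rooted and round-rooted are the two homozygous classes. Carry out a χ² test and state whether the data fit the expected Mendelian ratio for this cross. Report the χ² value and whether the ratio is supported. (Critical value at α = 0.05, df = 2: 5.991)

21.845; not consistent

With incomplete dominance, a heterozygote × heterozygote cross gives a 1:2:1 phenotypic ratio.
The 1:2:1 ratio has 4 parts, so with N = 362 the expected counts are:
  long-rooted: 362 × 1/4 = 90.5
  oval-rooted: 362 × 2/4 = 181
  round-rooted: 362 × 1/4 = 90.5
χ² = Σ (O − E)² / E
  long-rooted: (104 − 90.5)² / 90.5 = 2.0138
  oval-rooted: (138 − 181)² / 181 = 10.2155
  round-rooted: (120 − 90.5)² / 90.5 = 9.6160
χ² = 2.0138 + 10.2155 + 9.6160 = 21.8453 ≈ 21.845
Degrees of freedom = 3 − 1 = 2; critical value at α = 0.05 is 5.991.
Since 21.845 > 5.991, we reject the null hypothesis — the data do not fit the 1:2:1 ratio.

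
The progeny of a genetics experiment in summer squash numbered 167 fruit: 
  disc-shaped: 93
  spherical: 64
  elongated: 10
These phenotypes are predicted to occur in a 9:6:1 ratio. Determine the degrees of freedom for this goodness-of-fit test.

2

A goodness-of-fit test with 3 phenotype classes has df = 3 − 1 = 2.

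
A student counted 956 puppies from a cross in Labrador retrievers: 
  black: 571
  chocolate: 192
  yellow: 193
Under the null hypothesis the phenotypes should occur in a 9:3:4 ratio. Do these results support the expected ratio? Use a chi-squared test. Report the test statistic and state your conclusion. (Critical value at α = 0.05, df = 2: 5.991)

11.816; not consistent

Expected counts for N = 956 under a 9:3:4 ratio (total parts = 16):
  black: 956 × 9/16 = 537.75
  chocolate: 956 × 3/16 = 179.25
  yellow: 956 × 4/16 = 239
χ² = Σ (O − E)² / E
  black: (571 − 537.75)² / 537.75 = 2.0559
  chocolate: (192 − 179.25)² / 179.25 = 0.9069
  yellow: (193 − 239)² / 239 = 8.8536
χ² = 2.0559 + 0.9069 + 8.8536 = 11.8164 ≈ 11.816
Degrees of freedom = 3 − 1 = 2; critical value at α = 0.05 is 5.991.
Since 11.816 > 5.991, we reject the null hypothesis — the data do not fit the 9:3:4 ratio.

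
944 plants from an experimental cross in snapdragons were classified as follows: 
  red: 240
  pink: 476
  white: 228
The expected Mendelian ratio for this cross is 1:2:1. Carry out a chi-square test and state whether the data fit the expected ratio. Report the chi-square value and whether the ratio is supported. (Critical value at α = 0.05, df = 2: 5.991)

0.373; consistent

Under the 1:2:1 hypothesis (Σ ratio = 4, N = 944):
  red: 944 × 1/4 = 236
  pink: 944 × 2/4 = 472
  white: 944 × 1/4 = 236
χ² = Σ (O − E)² / E
  red: (240 − 236)² / 236 = 0.0678
  pink: (476 − 472)² / 472 = 0.0339
  white: (228 − 236)² / 236 = 0.2712
χ² = 0.0678 + 0.0339 + 0.2712 = 0.3729 ≈ 0.373
Degrees of freedom = 3 − 1 = 2; critical value at α = 0.05 is 5.991.
Since 0.373 < 5.991, we fail to reject the null hypothesis — the data are consistent with the 1:2:1 ratio.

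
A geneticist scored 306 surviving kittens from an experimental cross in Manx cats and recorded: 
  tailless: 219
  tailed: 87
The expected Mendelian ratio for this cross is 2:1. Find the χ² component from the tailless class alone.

1.103

The 2:1 ratio has 3 parts, so with N = 306 the expected counts are:
  tailless: 306 × 2/3 = 204
  tailed: 306 × 1/3 = 102
Contribution of tailless: (219 − 204)² / 204 = 1.1029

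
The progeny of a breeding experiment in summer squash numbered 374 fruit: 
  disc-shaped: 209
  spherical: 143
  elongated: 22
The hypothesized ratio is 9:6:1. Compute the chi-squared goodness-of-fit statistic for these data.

Expected counts for N = 374 under a 9:6:1 ratio (total parts = 16):
  disc-shaped: 374 × 9/16 = 210.375
  spherical: 374 × 6/16 = 140.25
  elongated: 374 × 1/16 = 23.375
χ² = Σ (O − E)² / E
  disc-shaped: (209 − 210.375)² / 210.375 = 0.0090
  spherical: (143 − 140.25)² / 140.25 = 0.0539
  elongated: (22 − 23.375)² / 23.375 = 0.0809
χ² = 0.0090 + 0.0539 + 0.0809 = 0.1438 ≈ 0.144

0.144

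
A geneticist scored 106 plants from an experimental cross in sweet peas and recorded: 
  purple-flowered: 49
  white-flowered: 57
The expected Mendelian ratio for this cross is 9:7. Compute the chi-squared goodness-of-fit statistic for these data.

4.328

Under the 9:7 hypothesis (Σ ratio = 16, N = 106):
  purple-flowered: 106 × 9/16 = 59.625
  white-flowered: 106 × 7/16 = 46.375
χ² = Σ (O − E)² / E
  purple-flowered: (49 − 59.625)² / 59.625 = 1.8933
  white-flowered: (57 − 46.375)² / 46.375 = 2.4343
χ² = 1.8933 + 2.4343 = 4.3276 ≈ 4.328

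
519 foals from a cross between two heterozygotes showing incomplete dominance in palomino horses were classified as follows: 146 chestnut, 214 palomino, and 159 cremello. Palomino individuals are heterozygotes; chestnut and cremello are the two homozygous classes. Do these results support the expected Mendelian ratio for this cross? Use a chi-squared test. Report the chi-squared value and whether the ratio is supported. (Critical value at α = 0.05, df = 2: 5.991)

16.607; not consistent

With incomplete dominance, a heterozygote × heterozygote cross gives a 1:2:1 phenotypic ratio.
Expected counts for N = 519 under a 1:2:1 ratio (total parts = 4):
  chestnut: 519 × 1/4 = 129.75
  palomino: 519 × 2/4 = 259.5
  cremello: 519 × 1/4 = 129.75
χ² = Σ (O − E)² / E
  chestnut: (146 − 129.75)² / 129.75 = 2.0352
  palomino: (214 − 259.5)² / 259.5 = 7.9778
  cremello: (159 − 129.75)² / 129.75 = 6.5939
χ² = 2.0352 + 7.9778 + 6.5939 = 16.6069 ≈ 16.607
Degrees of freedom = 3 − 1 = 2; critical value at α = 0.05 is 5.991.
Since 16.607 > 5.991, we reject the null hypothesis — the data do not fit the 1:2:1 ratio.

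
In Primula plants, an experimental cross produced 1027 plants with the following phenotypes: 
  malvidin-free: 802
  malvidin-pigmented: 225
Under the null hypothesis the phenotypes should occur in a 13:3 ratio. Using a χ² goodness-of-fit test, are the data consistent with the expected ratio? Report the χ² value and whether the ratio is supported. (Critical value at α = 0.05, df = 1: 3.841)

6.725; not consistent

Expected counts for N = 1027 under a 13:3 ratio (total parts = 16):
  malvidin-free: 1027 × 13/16 = 834.4375
  malvidin-pigmented: 1027 × 3/16 = 192.5625
χ² = Σ (O − E)² / E
  malvidin-free: (802 − 834.4375)² / 834.4375 = 1.2610
  malvidin-pigmented: (225 − 192.5625)² / 192.5625 = 5.4642
χ² = 1.2610 + 5.4642 = 6.7252 ≈ 6.725
Degrees of freedom = 2 − 1 = 1; critical value at α = 0.05 is 3.841.
Since 6.725 > 3.841, we reject the null hypothesis — the data do not fit the 13:3 ratio.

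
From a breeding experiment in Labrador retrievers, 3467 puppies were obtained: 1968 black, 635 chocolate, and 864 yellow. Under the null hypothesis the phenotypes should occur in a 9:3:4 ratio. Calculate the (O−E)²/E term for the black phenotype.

Expected counts for N = 3467 under a 9:3:4 ratio (total parts = 16):
  black: 3467 × 9/16 = 1950.1875
  chocolate: 3467 × 3/16 = 650.0625
  yellow: 3467 × 4/16 = 866.75
Contribution of black: (1968 − 1950.1875)² / 1950.1875 = 0.1627

0.163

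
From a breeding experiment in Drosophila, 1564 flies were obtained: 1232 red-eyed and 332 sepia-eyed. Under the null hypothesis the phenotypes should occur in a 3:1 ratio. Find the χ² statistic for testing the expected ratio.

11.870

Total ratio parts = 4. Expected numbers out of 1564:
  red-eyed: 1564 × 3/4 = 1173
  sepia-eyed: 1564 × 1/4 = 391
χ² = Σ (O − E)² / E
  red-eyed: (1232 − 1173)² / 1173 = 2.9676
  sepia-eyed: (332 − 391)² / 391 = 8.9028
χ² = 2.9676 + 8.9028 = 11.8704 ≈ 11.870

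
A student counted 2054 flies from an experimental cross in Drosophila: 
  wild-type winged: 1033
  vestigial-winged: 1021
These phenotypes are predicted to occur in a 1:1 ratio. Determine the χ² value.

Under the 1:1 hypothesis (Σ ratio = 2, N = 2054):
  wild-type winged: 2054 × 1/2 = 1027
  vestigial-winged: 2054 × 1/2 = 1027
χ² = Σ (O − E)² / E
  wild-type winged: (1033 − 1027)² / 1027 = 0.0351
  vestigial-winged: (1021 − 1027)² / 1027 = 0.0351
χ² = 0.0351 + 0.0351 = 0.0702 ≈ 0.070

0.070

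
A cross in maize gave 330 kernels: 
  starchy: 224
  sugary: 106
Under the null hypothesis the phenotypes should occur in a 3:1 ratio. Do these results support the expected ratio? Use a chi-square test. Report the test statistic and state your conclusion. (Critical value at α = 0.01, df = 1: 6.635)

8.925; not consistent

Expected counts for N = 330 under a 3:1 ratio (total parts = 4):
  starchy: 330 × 3/4 = 247.5
  sugary: 330 × 1/4 = 82.5
χ² = Σ (O − E)² / E
  starchy: (224 − 247.5)² / 247.5 = 2.2313
  sugary: (106 − 82.5)² / 82.5 = 6.6939
χ² = 2.2313 + 6.6939 = 8.9252 ≈ 8.925
Degrees of freedom = 2 − 1 = 1; critical value at α = 0.01 is 6.635.
Since 8.925 > 6.635, we reject the null hypothesis — the data do not fit the 3:1 ratio.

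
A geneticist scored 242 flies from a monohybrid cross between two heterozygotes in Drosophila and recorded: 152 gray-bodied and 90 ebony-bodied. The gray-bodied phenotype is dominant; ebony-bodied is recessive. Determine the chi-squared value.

19.179

For a monohybrid cross between heterozygotes with complete dominance, the expected phenotypic ratio is 3:1.
Total ratio parts = 4. Expected numbers out of 242:
  gray-bodied: 242 × 3/4 = 181.5
  ebony-bodied: 242 × 1/4 = 60.5
χ² = Σ (O − E)² / E
  gray-bodied: (152 − 181.5)² / 181.5 = 4.7948
  ebony-bodied: (90 − 60.5)² / 60.5 = 14.3843
χ² = 4.7948 + 14.3843 = 19.1791 ≈ 19.179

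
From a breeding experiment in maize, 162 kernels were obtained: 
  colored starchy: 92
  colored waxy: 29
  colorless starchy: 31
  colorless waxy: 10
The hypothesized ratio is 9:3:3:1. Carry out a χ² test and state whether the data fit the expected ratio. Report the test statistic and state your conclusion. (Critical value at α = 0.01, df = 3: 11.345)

0.085; consistent

The 9:3:3:1 ratio has 16 parts, so with N = 162 the expected counts are:
  colored starchy: 162 × 9/16 = 91.125
  colored waxy: 162 × 3/16 = 30.375
  colorless starchy: 162 × 3/16 = 30.375
  colorless waxy: 162 × 1/16 = 10.125
χ² = Σ (O − E)² / E
  colored starchy: (92 − 91.125)² / 91.125 = 0.0084
  colored waxy: (29 − 30.375)² / 30.375 = 0.0622
  colorless starchy: (31 − 30.375)² / 30.375 = 0.0129
  colorless waxy: (10 − 10.125)² / 10.125 = 0.0015
χ² = 0.0084 + 0.0622 + 0.0129 + 0.0015 = 0.085
Degrees of freedom = 4 − 1 = 3; critical value at α = 0.01 is 11.345.
Since 0.085 < 11.345, we fail to reject the null hypothesis — the data are consistent with the 9:3:3:1 ratio.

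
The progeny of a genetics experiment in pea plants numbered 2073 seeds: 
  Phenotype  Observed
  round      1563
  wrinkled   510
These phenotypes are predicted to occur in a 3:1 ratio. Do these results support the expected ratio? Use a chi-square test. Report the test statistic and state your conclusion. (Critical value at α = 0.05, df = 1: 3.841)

Total ratio parts = 4. Expected numbers out of 2073:
  round: 2073 × 3/4 = 1554.75
  wrinkled: 2073 × 1/4 = 518.25
χ² = Σ (O − E)² / E
  round: (1563 − 1554.75)² / 1554.75 = 0.0438
  wrinkled: (510 − 518.25)² / 518.25 = 0.1313
χ² = 0.0438 + 0.1313 = 0.1751 ≈ 0.175
Degrees of freedom = 2 − 1 = 1; critical value at α = 0.05 is 3.841.
Since 0.175 < 3.841, we fail to reject the null hypothesis — the data are consistent with the 3:1 ratio.

0.175; consistent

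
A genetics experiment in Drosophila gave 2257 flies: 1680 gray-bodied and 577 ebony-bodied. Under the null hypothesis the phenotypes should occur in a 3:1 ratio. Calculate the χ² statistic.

The 3:1 ratio has 4 parts, so with N = 2257 the expected counts are:
  gray-bodied: 2257 × 3/4 = 1692.75
  ebony-bodied: 2257 × 1/4 = 564.25
χ² = Σ (O − E)² / E
  gray-bodied: (1680 − 1692.75)² / 1692.75 = 0.0960
  ebony-bodied: (577 − 564.25)² / 564.25 = 0.2881
χ² = 0.0960 + 0.2881 = 0.3841 ≈ 0.384

0.384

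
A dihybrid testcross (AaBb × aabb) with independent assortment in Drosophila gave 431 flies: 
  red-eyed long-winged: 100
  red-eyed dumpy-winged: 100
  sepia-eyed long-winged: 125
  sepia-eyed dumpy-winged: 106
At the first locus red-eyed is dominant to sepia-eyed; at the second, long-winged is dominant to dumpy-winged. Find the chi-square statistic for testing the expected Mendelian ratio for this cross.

A dihybrid testcross with independent assortment gives a 1:1:1:1 ratio.
The 1:1:1:1 ratio has 4 parts, so with N = 431 the expected counts are:
  red-eyed long-winged: 431 × 1/4 = 107.75
  red-eyed dumpy-winged: 431 × 1/4 = 107.75
  sepia-eyed long-winged: 431 × 1/4 = 107.75
  sepia-eyed dumpy-winged: 431 × 1/4 = 107.75
χ² = Σ (O − E)² / E
  red-eyed long-winged: (100 − 107.75)² / 107.75 = 0.5574
  red-eyed dumpy-winged: (100 − 107.75)² / 107.75 = 0.5574
  sepia-eyed long-winged: (125 − 107.75)² / 107.75 = 2.7616
  sepia-eyed dumpy-winged: (106 − 107.75)² / 107.75 = 0.0284
χ² = 0.5574 + 0.5574 + 2.7616 + 0.0284 = 3.9048 ≈ 3.905

3.905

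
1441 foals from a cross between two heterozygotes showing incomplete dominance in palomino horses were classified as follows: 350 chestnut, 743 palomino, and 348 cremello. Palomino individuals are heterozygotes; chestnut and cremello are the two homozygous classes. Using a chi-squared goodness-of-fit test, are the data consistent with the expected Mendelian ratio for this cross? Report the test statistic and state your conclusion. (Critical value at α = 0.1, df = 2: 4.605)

With incomplete dominance, a heterozygote × heterozygote cross gives a 1:2:1 phenotypic ratio.
Expected counts for N = 1441 under a 1:2:1 ratio (total parts = 4):
  chestnut: 1441 × 1/4 = 360.25
  palomino: 1441 × 2/4 = 720.5
  cremello: 1441 × 1/4 = 360.25
χ² = Σ (O − E)² / E
  chestnut: (350 − 360.25)² / 360.25 = 0.2916
  palomino: (743 − 720.5)² / 720.5 = 0.7026
  cremello: (348 − 360.25)² / 360.25 = 0.4166
χ² = 0.2916 + 0.7026 + 0.4166 = 1.4108 ≈ 1.411
Degrees of freedom = 3 − 1 = 2; critical value at α = 0.1 is 4.605.
Since 1.411 < 4.605, we fail to reject the null hypothesis — the data are consistent with the 1:2:1 ratio.

1.411; consistent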